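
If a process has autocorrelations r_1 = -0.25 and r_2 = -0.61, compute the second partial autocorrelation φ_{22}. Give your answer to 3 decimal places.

φ_{22} = (r_2 − r_1²) / (1 − r_1²)
r_1² = (-0.25)² = 0.0625
Numerator = -0.61 − 0.0625 = -0.6725; denominator = 1 − 0.0625 = 0.9375
φ_{22} = -0.6725 / 0.9375 = -0.717

-0.717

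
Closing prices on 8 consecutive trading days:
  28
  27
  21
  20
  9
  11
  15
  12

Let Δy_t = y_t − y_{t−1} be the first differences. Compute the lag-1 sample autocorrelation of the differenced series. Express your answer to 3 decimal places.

-0.235

First differences Δy: -1, -6, -1, -11, 2, 4, -3
Mean of differences = -2.2857
Numerator Σ(Δy_t−Δȳ)(Δy_{t+1}−Δȳ) = -35.6531
Denominator Σ(Δy_t−Δȳ)² = 151.4286
r_1(Δy) = -35.6531 / 151.4286 = -0.235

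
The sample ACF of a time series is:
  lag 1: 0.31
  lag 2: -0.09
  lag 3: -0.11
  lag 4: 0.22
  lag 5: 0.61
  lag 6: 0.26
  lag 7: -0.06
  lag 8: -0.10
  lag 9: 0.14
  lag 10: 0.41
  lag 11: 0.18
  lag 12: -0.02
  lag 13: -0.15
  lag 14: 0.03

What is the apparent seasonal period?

5

The largest autocorrelation is r_5 = 0.61, with a weaker echo at lag 10 (0.41); the remaining lags stay at or below 0.31.
The dominant spike at lag 5 indicates a seasonal period of 5.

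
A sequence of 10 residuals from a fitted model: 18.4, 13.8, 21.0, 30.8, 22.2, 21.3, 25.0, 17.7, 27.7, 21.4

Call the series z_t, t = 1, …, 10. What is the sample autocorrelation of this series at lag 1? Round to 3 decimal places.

Mean z̄ = (18.4 + 13.8 + 21.0 + 30.8 + 22.2 + 21.3 + 25.0 + 17.7 + 27.7 + 21.4)/10 = 21.9300
Numerator Σ_{t=1}^{9}(z_t−z̄)(z_{t+1}−z̄) = -12.1499
Denominator Σ(z_t−z̄)² = 219.4610
r_1 = -12.1499 / 219.4610 = -0.055

-0.055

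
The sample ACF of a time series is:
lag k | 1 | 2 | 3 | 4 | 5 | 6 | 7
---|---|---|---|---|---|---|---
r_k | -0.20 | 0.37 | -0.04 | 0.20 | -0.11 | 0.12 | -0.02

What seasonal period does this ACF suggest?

The largest autocorrelation is r_2 = 0.37, with a weaker echo at lag 4 (0.20); the remaining lags stay at or below 0.12.
The dominant spike at lag 2 indicates a seasonal period of 2.

2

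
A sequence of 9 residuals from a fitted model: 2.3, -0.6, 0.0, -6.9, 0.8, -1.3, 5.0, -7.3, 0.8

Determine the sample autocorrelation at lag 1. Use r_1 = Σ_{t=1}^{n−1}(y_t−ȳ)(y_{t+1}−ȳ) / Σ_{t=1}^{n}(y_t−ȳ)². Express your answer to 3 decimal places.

Mean ȳ = (2.3 − 0.6 + 0.0 − 6.9 + 0.8 − 1.3 + 5.0 − 7.3 + 0.8)/9 = -0.8000
Numerator Σ_{t=1}^{8}(y_t−ȳ)(y_{t+1}−ȳ) = -65.6600
Denominator Σ(y_t−ȳ)² = 128.7600
r_1 = -65.6600 / 128.7600 = -0.510

-0.510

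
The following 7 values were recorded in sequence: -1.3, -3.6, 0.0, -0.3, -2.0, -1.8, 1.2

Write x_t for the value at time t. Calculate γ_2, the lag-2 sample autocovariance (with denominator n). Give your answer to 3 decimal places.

Mean x̄ = (-1.3 − 3.6 + 0.0 − 0.3 − 2.0 − 1.8 + 1.2)/7 = -1.1143
Σ_{t=1}^{5}(x_t−x̄)(x_{t+2}−x̄) = -5.8261
γ_2 = -5.8261 / 7 = -0.832

-0.832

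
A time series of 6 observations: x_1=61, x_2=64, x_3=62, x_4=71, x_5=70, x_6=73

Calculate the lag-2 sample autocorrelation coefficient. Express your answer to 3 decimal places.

Mean x̄ = (61 + 64 + 62 + 71 + 70 + 73)/6 = 66.8333
Deviations from mean: -5.8333, -2.8333, -4.8333, 4.1667, 3.1667, 6.1667
Σ(x_t−x̄)(x_{t+2}−x̄) = (28.1944) + (-11.8056) + (-15.3056) + (25.6944) = 26.7778
Denominator Σ(x_t−x̄)² = 130.8333
r_2 = 26.7778 / 130.8333 = 0.205

0.205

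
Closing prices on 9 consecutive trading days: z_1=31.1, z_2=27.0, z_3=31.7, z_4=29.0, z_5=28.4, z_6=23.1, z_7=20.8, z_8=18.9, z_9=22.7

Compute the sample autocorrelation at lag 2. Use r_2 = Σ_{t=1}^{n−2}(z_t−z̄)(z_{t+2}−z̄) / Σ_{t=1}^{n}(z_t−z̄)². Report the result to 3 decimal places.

Mean z̄ = (31.1 + 27.0 + 31.7 + 29.0 + 28.4 + 23.1 + 20.8 + 18.9 + 22.7)/9 = 25.8556
Numerator Σ_{t=1}^{7}(z_t−z̄)(z_{t+2}−z̄) = 62.7116
Denominator Σ(z_t−z̄)² = 170.8222
r_2 = 62.7116 / 170.8222 = 0.367

0.367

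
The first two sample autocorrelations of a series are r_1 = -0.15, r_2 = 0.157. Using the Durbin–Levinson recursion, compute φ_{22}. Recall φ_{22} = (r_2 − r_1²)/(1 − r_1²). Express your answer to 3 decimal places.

φ_{22} = (r_2 − r_1²) / (1 − r_1²)
r_1² = (-0.15)² = 0.0225
Numerator = 0.157 − 0.0225 = 0.1345; denominator = 1 − 0.0225 = 0.9775
φ_{22} = 0.1345 / 0.9775 = 0.138

0.138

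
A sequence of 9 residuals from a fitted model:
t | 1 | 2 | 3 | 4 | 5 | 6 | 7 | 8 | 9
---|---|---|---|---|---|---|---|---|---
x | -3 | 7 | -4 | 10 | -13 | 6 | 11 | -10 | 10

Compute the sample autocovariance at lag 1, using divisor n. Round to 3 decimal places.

Mean x̄ = (-3 + 7 − 4 + 10 − 13 + 6 + 11 − 10 + 10)/9 = 1.5556
Σ_{t=1}^{8}(x_t−x̄)(x_{t+1}−x̄) = -454.3086
γ_1 = -454.3086 / 9 = -50.479

-50.479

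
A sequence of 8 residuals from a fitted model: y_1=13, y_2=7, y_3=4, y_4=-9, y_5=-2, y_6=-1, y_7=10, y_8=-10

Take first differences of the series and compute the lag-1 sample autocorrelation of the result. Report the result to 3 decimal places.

-0.334

First differences Δy: -6, -3, -13, 7, 1, 11, -20
Mean of differences = -3.2857
Numerator Σ(Δy_t−Δȳ)(Δy_{t+1}−Δȳ) = -236.9388
Denominator Σ(Δy_t−Δȳ)² = 709.4286
r_1(Δy) = -236.9388 / 709.4286 = -0.334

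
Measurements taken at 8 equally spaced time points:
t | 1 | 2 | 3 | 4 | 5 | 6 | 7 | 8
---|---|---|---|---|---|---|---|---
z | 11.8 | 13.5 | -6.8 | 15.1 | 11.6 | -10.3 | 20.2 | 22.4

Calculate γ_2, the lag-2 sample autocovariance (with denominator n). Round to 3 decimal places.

-48.487

Mean z̄ = (11.8 + 13.5 − 6.8 + 15.1 + 11.6 − 10.3 + 20.2 + 22.4)/8 = 9.6875
Deviations: 2.1125, 3.8125, -16.4875, 5.4125, 1.9125, -19.9875, 10.5125, 12.7125
Σ_{t=1}^{6}(z_t−z̄)(z_{t+2}−z̄) = -387.8953
γ_2 = -387.8953 / 8 = -48.487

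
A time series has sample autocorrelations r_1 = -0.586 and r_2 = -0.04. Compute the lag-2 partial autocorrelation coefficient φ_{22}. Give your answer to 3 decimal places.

-0.584

φ_{22} = (r_2 − r_1²) / (1 − r_1²)
r_1² = (-0.586)² = 0.343396
Numerator = -0.04 − 0.3434 = -0.3834; denominator = 1 − 0.3434 = 0.6566
φ_{22} = -0.3834 / 0.6566 = -0.584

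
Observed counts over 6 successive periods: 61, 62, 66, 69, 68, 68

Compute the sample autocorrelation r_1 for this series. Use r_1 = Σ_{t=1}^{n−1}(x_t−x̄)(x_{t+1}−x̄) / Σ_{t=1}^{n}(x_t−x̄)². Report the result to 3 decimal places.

0.527

Mean x̄ = (61 + 62 + 66 + 69 + 68 + 68)/6 = 65.6667
Deviations from mean: -4.6667, -3.6667, 0.3333, 3.3333, 2.3333, 2.3333
Σ(x_t−x̄)(x_{t+1}−x̄) = (17.1111) + (-1.2222) + (1.1111) + (7.7778) + (5.4444) = 30.2222
Denominator Σ(x_t−x̄)² = 57.3333
r_1 = 30.2222 / 57.3333 = 0.527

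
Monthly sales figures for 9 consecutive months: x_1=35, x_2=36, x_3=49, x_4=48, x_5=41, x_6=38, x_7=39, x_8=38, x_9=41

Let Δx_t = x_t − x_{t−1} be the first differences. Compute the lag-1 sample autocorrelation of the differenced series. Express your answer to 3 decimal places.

0.080

First differences Δx: 1, 13, -1, -7, -3, 1, -1, 3
Mean of differences = 0.7500
Numerator Σ(Δx_t−Δx̄)(Δx_{t+1}−Δx̄) = 18.9375
Denominator Σ(Δx_t−Δx̄)² = 235.5000
r_1(Δx) = 18.9375 / 235.5000 = 0.080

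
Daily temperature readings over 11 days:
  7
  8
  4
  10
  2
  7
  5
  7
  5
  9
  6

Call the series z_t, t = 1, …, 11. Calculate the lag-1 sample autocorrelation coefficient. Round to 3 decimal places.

Mean z̄ = (7 + 8 + 4 + 10 + 2 + 7 + 5 + 7 + 5 + 9 + 6)/11 = 6.3636
Numerator Σ_{t=1}^{10}(z_t−z̄)(z_{t+1}−z̄) = -37.2231
Denominator Σ(z_t−z̄)² = 52.5455
r_1 = -37.2231 / 52.5455 = -0.708

-0.708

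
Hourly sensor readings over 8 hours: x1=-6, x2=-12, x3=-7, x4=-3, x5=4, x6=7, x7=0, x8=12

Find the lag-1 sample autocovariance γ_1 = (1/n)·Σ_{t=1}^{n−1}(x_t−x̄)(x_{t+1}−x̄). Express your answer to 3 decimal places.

Mean x̄ = (-6 − 12 − 7 − 3 + 4 + 7 + 0 + 12)/8 = -0.6250
Σ_{t=1}^{7}(x_t−x̄)(x_{t+1}−x̄) = 185.7344
γ_1 = 185.7344 / 8 = 23.217

23.217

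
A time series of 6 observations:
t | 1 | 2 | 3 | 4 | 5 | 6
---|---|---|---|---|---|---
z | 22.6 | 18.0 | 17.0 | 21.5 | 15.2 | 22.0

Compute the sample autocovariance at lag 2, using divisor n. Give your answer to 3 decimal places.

Mean z̄ = (22.6 + 18.0 + 17.0 + 21.5 + 15.2 + 22.0)/6 = 19.3833
Σ_{t=1}^{4}(z_t−z̄)(z_{t+2}−z̄) = 4.9144
γ_2 = 4.9144 / 6 = 0.819

0.819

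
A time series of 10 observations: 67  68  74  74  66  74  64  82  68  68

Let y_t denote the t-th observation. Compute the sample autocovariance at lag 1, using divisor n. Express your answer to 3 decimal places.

-13.925

Mean ȳ = (67 + 68 + 74 + 74 + 66 + 74 + 64 + 82 + 68 + 68)/10 = 70.5000
Σ_{t=1}^{9}(y_t−ȳ)(y_{t+1}−ȳ) = -139.2500
γ_1 = -139.2500 / 10 = -13.925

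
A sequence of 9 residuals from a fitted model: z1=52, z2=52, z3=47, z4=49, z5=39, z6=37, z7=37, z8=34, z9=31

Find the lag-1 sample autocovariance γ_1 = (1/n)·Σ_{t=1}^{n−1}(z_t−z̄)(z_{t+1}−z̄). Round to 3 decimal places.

Mean z̄ = (52 + 52 + 47 + 49 + 39 + 37 + 37 + 34 + 31)/9 = 42.0000
Σ_{t=1}^{8}(z_t−z̄)(z_{t+1}−z̄) = 332.0000
γ_1 = 332.0000 / 9 = 36.889

36.889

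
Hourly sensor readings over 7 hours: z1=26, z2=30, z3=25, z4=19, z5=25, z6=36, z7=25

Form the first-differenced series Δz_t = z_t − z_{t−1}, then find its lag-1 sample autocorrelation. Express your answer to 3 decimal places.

-0.226

First differences Δz: 4, -5, -6, 6, 11, -11
Mean of differences = -0.1667
Numerator Σ(Δz_t−Δz̄)(Δz_{t+1}−Δz̄) = -80.0278
Denominator Σ(Δz_t−Δz̄)² = 354.8333
r_1(Δz) = -80.0278 / 354.8333 = -0.226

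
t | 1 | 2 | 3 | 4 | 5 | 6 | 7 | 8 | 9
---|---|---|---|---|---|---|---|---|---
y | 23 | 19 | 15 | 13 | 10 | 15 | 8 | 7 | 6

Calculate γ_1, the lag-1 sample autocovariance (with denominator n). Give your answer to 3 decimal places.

14.171

Mean ȳ = (23 + 19 + 15 + 13 + 10 + 15 + 8 + 7 + 6)/9 = 12.8889
Σ_{t=1}^{8}(y_t−ȳ)(y_{t+1}−ȳ) = 127.5432
γ_1 = 127.5432 / 9 = 14.171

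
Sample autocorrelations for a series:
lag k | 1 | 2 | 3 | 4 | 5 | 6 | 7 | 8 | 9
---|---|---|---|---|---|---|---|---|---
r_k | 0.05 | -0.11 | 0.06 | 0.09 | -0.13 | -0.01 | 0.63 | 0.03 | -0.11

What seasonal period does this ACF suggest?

7

The largest autocorrelation is r_7 = 0.63; the remaining lags stay at or below 0.09.
The dominant spike at lag 7 indicates a seasonal period of 7.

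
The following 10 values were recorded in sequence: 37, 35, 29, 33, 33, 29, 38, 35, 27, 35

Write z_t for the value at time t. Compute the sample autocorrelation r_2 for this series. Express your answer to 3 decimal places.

-0.413

Mean z̄ = (37 + 35 + 29 + 33 + 33 + 29 + 38 + 35 + 27 + 35)/10 = 33.1000
Numerator Σ_{t=1}^{8}(z_t−z̄)(z_{t+2}−z̄) = -49.9200
Denominator Σ(z_t−z̄)² = 120.9000
r_2 = -49.9200 / 120.9000 = -0.413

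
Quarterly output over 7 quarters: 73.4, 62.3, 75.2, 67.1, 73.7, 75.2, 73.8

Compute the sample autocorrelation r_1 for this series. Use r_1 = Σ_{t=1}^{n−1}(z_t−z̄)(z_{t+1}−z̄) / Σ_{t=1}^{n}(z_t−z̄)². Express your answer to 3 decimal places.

-0.418

Mean z̄ = (73.4 + 62.3 + 75.2 + 67.1 + 73.7 + 75.2 + 73.8)/7 = 71.5286
Deviations from mean: 1.8714, -9.2286, 3.6714, -4.4286, 2.1714, 3.6714, 2.2714
Numerator Σ_{t=1}^{6}(z_t−z̄)(z_{t+1}−z̄) = -60.7165
Denominator Σ(z_t−z̄)² = 145.1143
r_1 = -60.7165 / 145.1143 = -0.418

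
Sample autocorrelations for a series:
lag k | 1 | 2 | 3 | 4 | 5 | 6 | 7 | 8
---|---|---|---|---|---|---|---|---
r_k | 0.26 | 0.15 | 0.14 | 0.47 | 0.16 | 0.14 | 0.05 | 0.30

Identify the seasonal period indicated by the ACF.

The largest autocorrelation is r_4 = 0.47, with a weaker echo at lag 8 (0.30); the remaining lags stay at or below 0.26. The elevated value at lag 1 (0.26), dropping to 0.15 at lag 2, reflects decaying short-term dependence rather than seasonality.
The dominant spike at lag 4 indicates a seasonal period of 4.

4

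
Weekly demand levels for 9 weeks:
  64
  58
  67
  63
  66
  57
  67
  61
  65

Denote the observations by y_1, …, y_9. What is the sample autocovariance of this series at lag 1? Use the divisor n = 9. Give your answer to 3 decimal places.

Mean ȳ = (64 + 58 + 67 + 63 + 66 + 57 + 67 + 61 + 65)/9 = 63.1111
Σ_{t=1}^{8}(y_t−ȳ)(y_{t+1}−ȳ) = -78.7901
γ_1 = -78.7901 / 9 = -8.754

-8.754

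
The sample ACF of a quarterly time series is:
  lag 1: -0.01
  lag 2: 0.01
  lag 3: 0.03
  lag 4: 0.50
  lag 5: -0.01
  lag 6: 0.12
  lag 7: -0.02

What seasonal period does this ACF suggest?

The largest autocorrelation is r_4 = 0.50; the remaining lags stay at or below 0.12.
The dominant spike at lag 4 indicates a seasonal period of 4.

4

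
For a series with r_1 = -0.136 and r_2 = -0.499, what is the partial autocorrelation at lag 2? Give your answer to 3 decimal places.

φ_{22} = (r_2 − r_1²) / (1 − r_1²)
r_1² = (-0.136)² = 0.018496
Numerator = -0.499 − 0.0185 = -0.5175; denominator = 1 − 0.0185 = 0.9815
φ_{22} = -0.5175 / 0.9815 = -0.527

-0.527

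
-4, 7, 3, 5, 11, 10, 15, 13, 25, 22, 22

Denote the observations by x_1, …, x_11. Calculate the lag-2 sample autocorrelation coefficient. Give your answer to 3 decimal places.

0.473

Mean x̄ = (-4 + 7 + 3 + 5 + 11 + 10 + 15 + 13 + 25 + 22 + 22)/11 = 11.7273
Numerator Σ_{t=1}^{9}(x_t−x̄)(x_{t+2}−x̄) = 375.3058
Denominator Σ(x_t−x̄)² = 794.1818
r_2 = 375.3058 / 794.1818 = 0.473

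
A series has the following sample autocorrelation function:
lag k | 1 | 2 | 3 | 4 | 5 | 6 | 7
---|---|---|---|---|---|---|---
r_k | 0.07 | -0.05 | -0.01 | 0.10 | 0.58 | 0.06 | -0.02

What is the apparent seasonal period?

5

The largest autocorrelation is r_5 = 0.58; the remaining lags stay at or below 0.10.
The dominant spike at lag 5 indicates a seasonal period of 5.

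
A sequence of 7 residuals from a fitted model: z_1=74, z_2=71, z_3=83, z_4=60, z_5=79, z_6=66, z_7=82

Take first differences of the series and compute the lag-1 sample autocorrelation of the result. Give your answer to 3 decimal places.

-0.823

First differences Δz: -3, 12, -23, 19, -13, 16
Mean of differences = 1.3333
Numerator Σ(Δz_t−Δz̄)(Δz_{t+1}−Δz̄) = -1199.1111
Denominator Σ(Δz_t−Δz̄)² = 1457.3333
r_1(Δz) = -1199.1111 / 1457.3333 = -0.823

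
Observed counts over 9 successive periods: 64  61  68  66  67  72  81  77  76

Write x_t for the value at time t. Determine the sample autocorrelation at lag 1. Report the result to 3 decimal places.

0.637

Mean x̄ = (64 + 61 + 68 + 66 + 67 + 72 + 81 + 77 + 76)/9 = 70.2222
Numerator Σ_{t=1}^{8}(x_t−x̄)(x_{t+1}−x̄) = 226.5062
Denominator Σ(x_t−x̄)² = 355.5556
r_1 = 226.5062 / 355.5556 = 0.637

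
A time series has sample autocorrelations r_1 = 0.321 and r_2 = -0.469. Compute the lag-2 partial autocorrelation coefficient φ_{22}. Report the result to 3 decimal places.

φ_{22} = (r_2 − r_1²) / (1 − r_1²)
r_1² = (0.321)² = 0.103041
Numerator = -0.469 − 0.1030 = -0.5720; denominator = 1 − 0.1030 = 0.8970
φ_{22} = -0.5720 / 0.8970 = -0.638

-0.638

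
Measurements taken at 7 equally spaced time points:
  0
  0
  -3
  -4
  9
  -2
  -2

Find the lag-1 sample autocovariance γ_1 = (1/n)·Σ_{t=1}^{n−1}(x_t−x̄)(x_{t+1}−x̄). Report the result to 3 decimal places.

-5.440

Mean x̄ = (0 + 0 − 3 − 4 + 9 − 2 − 2)/7 = -0.2857
Σ_{t=1}^{6}(x_t−x̄)(x_{t+1}−x̄) = -38.0816
γ_1 = -38.0816 / 7 = -5.440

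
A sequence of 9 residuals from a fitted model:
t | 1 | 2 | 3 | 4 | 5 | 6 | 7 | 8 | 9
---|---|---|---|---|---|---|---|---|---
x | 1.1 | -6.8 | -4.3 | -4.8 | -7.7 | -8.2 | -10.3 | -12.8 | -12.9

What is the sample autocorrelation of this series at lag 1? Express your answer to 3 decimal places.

0.394

Mean x̄ = (1.1 − 6.8 − 4.3 − 4.8 − 7.7 − 8.2 − 10.3 − 12.8 − 12.9)/9 = -7.4111
Numerator Σ_{t=1}^{8}(x_t−x̄)(x_{t+1}−x̄) = 62.1254
Denominator Σ(x_t−x̄)² = 157.5289
r_1 = 62.1254 / 157.5289 = 0.394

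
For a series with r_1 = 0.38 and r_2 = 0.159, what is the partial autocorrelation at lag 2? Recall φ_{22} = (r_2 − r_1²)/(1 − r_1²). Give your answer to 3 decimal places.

φ_{22} = (r_2 − r_1²) / (1 − r_1²)
r_1² = (0.38)² = 0.1444
Numerator = 0.159 − 0.1444 = 0.0146; denominator = 1 − 0.1444 = 0.8556
φ_{22} = 0.0146 / 0.8556 = 0.017

0.017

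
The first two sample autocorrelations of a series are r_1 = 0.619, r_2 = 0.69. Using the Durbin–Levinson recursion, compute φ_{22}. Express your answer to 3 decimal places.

0.497

φ_{22} = (r_2 − r_1²) / (1 − r_1²)
r_1² = (0.619)² = 0.383161
Numerator = 0.69 − 0.3832 = 0.3068; denominator = 1 − 0.3832 = 0.6168
φ_{22} = 0.3068 / 0.6168 = 0.497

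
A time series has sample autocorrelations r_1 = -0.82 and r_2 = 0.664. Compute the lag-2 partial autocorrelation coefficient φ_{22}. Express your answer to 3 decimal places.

φ_{22} = (r_2 − r_1²) / (1 − r_1²)
r_1² = (-0.82)² = 0.6724
Numerator = 0.664 − 0.6724 = -0.0084; denominator = 1 − 0.6724 = 0.3276
φ_{22} = -0.0084 / 0.3276 = -0.026

-0.026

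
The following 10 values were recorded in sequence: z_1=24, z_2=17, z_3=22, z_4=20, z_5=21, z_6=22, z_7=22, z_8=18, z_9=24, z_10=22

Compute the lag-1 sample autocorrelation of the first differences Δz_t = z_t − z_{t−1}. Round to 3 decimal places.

First differences Δz: -7, 5, -2, 1, 1, 0, -4, 6, -2
Mean of differences = -0.2222
Numerator Σ(Δz_t−Δz̄)(Δz_{t+1}−Δz̄) = -80.4938
Denominator Σ(Δz_t−Δz̄)² = 135.5556
r_1(Δz) = -80.4938 / 135.5556 = -0.594

-0.594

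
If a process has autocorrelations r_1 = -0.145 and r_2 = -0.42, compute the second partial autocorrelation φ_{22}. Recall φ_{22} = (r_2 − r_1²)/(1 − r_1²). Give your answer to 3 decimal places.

φ_{22} = (r_2 − r_1²) / (1 − r_1²)
r_1² = (-0.145)² = 0.021025
Numerator = -0.42 − 0.0210 = -0.4410; denominator = 1 − 0.0210 = 0.9790
φ_{22} = -0.4410 / 0.9790 = -0.450

-0.450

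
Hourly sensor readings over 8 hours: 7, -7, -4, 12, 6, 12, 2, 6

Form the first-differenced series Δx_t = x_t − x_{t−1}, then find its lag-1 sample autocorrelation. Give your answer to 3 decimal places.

First differences Δx: -14, 3, 16, -6, 6, -10, 4
Mean of differences = -0.1429
Numerator Σ(Δx_t−Δx̄)(Δx_{t+1}−Δx̄) = -224.7347
Denominator Σ(Δx_t−Δx̄)² = 648.8571
r_1(Δx) = -224.7347 / 648.8571 = -0.346

-0.346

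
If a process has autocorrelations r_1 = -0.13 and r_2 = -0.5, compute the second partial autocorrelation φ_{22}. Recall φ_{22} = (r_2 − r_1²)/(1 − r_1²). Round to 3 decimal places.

-0.526

φ_{22} = (r_2 − r_1²) / (1 − r_1²)
r_1² = (-0.13)² = 0.0169
Numerator = -0.5 − 0.0169 = -0.5169; denominator = 1 − 0.0169 = 0.9831
φ_{22} = -0.5169 / 0.9831 = -0.526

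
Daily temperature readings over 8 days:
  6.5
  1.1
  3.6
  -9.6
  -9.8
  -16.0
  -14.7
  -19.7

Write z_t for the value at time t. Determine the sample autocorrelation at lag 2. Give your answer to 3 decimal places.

Mean z̄ = (6.5 + 1.1 + 3.6 − 9.6 − 9.8 − 16.0 − 14.7 − 19.7)/8 = -7.3250
Σ(z_t−z̄)(z_{t+2}−z̄) = (151.0381) + (-19.1669) + (-27.0394) + (19.7356) + (18.2531) + (107.3531) = 250.1738
Denominator Σ(z_t−z̄)² = 675.5550
r_2 = 250.1738 / 675.5550 = 0.370

0.370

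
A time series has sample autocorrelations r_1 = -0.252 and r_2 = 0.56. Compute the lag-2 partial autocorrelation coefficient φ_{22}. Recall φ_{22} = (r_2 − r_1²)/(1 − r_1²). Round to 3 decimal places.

0.530

φ_{22} = (r_2 − r_1²) / (1 − r_1²)
r_1² = (-0.252)² = 0.063504
Numerator = 0.56 − 0.0635 = 0.4965; denominator = 1 − 0.0635 = 0.9365
φ_{22} = 0.4965 / 0.9365 = 0.530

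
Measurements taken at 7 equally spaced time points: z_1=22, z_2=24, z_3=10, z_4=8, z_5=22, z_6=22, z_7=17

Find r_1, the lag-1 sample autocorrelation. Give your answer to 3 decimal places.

0.110

Mean z̄ = (22 + 24 + 10 + 8 + 22 + 22 + 17)/7 = 17.8571
Deviations from mean: 4.1429, 6.1429, -7.8571, -9.8571, 4.1429, 4.1429, -0.8571
Σ(z_t−z̄)(z_{t+1}−z̄) = (25.4490) + (-48.2653) + (77.4490) + (-40.8367) + (17.1633) + (-3.5510) = 27.4082
Denominator Σ(z_t−z̄)² = 248.8571
r_1 = 27.4082 / 248.8571 = 0.110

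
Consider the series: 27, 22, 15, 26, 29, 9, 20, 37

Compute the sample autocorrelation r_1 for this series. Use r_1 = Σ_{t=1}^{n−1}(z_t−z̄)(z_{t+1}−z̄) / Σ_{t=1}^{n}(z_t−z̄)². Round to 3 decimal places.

-0.159

Mean z̄ = (27 + 22 + 15 + 26 + 29 + 9 + 20 + 37)/8 = 23.1250
Deviations from mean: 3.8750, -1.1250, -8.1250, 2.8750, 5.8750, -14.1250, -3.1250, 13.8750
Numerator Σ_{t=1}^{7}(z_t−z̄)(z_{t+1}−z̄) = -83.8906
Denominator Σ(z_t−z̄)² = 526.8750
r_1 = -83.8906 / 526.8750 = -0.159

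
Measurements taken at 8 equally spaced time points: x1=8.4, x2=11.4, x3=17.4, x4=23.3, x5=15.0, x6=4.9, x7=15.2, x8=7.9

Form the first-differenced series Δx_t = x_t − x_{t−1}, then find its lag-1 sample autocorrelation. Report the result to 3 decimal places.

-0.221

First differences Δx: 3.0, 6.0, 5.9, -8.3, -10.1, 10.3, -7.3
Mean of differences = -0.0714
Numerator Σ(Δx_t−Δx̄)(Δx_{t+1}−Δx̄) = -90.6937
Denominator Σ(Δx_t−Δx̄)² = 410.0543
r_1(Δx) = -90.6937 / 410.0543 = -0.221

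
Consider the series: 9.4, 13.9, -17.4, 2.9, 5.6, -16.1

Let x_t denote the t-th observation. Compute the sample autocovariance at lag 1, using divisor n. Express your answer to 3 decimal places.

Mean x̄ = (9.4 + 13.9 − 17.4 + 2.9 + 5.6 − 16.1)/6 = -0.2833
Deviations: 9.6833, 14.1833, -17.1167, 3.1833, 5.8833, -15.8167
Σ_{t=1}^{5}(x_t−x̄)(x_{t+1}−x̄) = -234.2436
γ_1 = -234.2436 / 6 = -39.041

-39.041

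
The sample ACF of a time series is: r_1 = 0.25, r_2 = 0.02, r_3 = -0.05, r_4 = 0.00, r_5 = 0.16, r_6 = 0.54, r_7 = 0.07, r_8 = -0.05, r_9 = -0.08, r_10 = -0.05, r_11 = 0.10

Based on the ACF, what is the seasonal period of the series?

6

The largest autocorrelation is r_6 = 0.54; the remaining lags stay at or below 0.25. The elevated value at lag 1 (0.25), dropping to 0.02 at lag 2, reflects decaying short-term dependence rather than seasonality.
The dominant spike at lag 6 indicates a seasonal period of 6.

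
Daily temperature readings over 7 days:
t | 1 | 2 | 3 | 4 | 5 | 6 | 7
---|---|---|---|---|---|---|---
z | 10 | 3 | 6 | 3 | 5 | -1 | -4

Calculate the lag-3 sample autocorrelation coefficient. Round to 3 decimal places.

-0.095

Mean z̄ = (10 + 3 + 6 + 3 + 5 − 1 − 4)/7 = 3.1429
Numerator Σ_{t=1}^{4}(z_t−z̄)(z_{t+3}−z̄) = -12.0612
Denominator Σ(z_t−z̄)² = 126.8571
r_3 = -12.0612 / 126.8571 = -0.095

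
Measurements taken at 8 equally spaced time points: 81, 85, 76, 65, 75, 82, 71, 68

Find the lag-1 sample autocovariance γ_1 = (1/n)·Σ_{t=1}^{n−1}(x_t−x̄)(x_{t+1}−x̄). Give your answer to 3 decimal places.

7.295

Mean x̄ = (81 + 85 + 76 + 65 + 75 + 82 + 71 + 68)/8 = 75.3750
Deviations: 5.6250, 9.6250, 0.6250, -10.3750, -0.3750, 6.6250, -4.3750, -7.3750
Σ_{t=1}^{7}(x_t−x̄)(x_{t+1}−x̄) = 58.3594
γ_1 = 58.3594 / 8 = 7.295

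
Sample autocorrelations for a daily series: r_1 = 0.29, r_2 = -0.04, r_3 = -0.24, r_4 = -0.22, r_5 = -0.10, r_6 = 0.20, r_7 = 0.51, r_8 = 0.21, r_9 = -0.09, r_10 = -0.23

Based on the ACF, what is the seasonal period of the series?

7

The largest autocorrelation is r_7 = 0.51; the remaining lags stay at or below 0.29.
The dominant spike at lag 7 indicates a seasonal period of 7.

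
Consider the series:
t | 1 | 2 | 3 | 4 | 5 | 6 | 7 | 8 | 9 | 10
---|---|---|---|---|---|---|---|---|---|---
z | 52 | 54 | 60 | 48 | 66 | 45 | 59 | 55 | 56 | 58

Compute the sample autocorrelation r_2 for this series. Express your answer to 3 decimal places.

0.497

Mean z̄ = (52 + 54 + 60 + 48 + 66 + 45 + 59 + 55 + 56 + 58)/10 = 55.3000
Numerator Σ_{t=1}^{8}(z_t−z̄)(z_{t+2}−z̄) = 163.9200
Denominator Σ(z_t−z̄)² = 330.1000
r_2 = 163.9200 / 330.1000 = 0.497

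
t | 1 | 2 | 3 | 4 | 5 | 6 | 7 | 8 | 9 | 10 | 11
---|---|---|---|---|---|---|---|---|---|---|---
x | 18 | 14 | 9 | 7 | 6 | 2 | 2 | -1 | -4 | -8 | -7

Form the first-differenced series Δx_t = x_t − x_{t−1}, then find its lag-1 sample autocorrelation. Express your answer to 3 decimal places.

-0.239

First differences Δx: -4, -5, -2, -1, -4, 0, -3, -3, -4, 1
Mean of differences = -2.5000
Numerator Σ(Δx_t−Δx̄)(Δx_{t+1}−Δx̄) = -8.2500
Denominator Σ(Δx_t−Δx̄)² = 34.5000
r_1(Δx) = -8.2500 / 34.5000 = -0.239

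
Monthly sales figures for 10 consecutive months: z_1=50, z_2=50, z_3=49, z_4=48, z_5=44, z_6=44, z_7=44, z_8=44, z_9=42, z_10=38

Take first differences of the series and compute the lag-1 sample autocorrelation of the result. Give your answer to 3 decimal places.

0.025

First differences Δz: 0, -1, -1, -4, 0, 0, 0, -2, -4
Mean of differences = -1.3333
Numerator Σ(Δz_t−Δz̄)(Δz_{t+1}−Δz̄) = 0.5556
Denominator Σ(Δz_t−Δz̄)² = 22.0000
r_1(Δz) = 0.5556 / 22.0000 = 0.025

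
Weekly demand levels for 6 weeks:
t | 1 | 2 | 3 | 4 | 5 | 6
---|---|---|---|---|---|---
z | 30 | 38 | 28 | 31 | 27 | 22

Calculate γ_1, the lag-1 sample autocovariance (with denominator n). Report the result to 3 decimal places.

Mean z̄ = (30 + 38 + 28 + 31 + 27 + 22)/6 = 29.3333
Deviations: 0.6667, 8.6667, -1.3333, 1.6667, -2.3333, -7.3333
Σ_{t=1}^{5}(z_t−z̄)(z_{t+1}−z̄) = 5.2222
γ_1 = 5.2222 / 6 = 0.870

0.870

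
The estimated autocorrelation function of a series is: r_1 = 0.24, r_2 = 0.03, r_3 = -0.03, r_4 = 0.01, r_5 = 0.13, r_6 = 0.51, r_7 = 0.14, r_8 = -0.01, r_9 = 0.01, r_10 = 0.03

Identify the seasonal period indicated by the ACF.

The largest autocorrelation is r_6 = 0.51; the remaining lags stay at or below 0.24. The elevated value at lag 1 (0.24), dropping to 0.03 at lag 2, reflects decaying short-term dependence rather than seasonality.
The dominant spike at lag 6 indicates a seasonal period of 6.

6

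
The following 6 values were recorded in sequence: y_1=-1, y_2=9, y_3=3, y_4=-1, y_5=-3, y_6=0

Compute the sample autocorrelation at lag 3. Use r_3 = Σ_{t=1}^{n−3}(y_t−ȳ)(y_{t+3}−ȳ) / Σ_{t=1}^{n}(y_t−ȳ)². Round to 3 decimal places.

-0.324

Mean ȳ = (-1 + 9 + 3 − 1 − 3 + 0)/6 = 1.1667
Numerator Σ_{t=1}^{3}(y_t−ȳ)(y_{t+3}−ȳ) = -30.0833
Denominator Σ(y_t−ȳ)² = 92.8333
r_3 = -30.0833 / 92.8333 = -0.324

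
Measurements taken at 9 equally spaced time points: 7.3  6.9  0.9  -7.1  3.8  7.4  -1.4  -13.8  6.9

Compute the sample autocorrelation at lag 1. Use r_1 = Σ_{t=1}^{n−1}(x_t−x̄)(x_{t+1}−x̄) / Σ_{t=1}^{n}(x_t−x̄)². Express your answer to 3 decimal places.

-0.072

Mean x̄ = (7.3 + 6.9 + 0.9 − 7.1 + 3.8 + 7.4 − 1.4 − 13.8 + 6.9)/9 = 1.2111
Numerator Σ_{t=1}^{8}(x_t−x̄)(x_{t+1}−x̄) = -32.4001
Denominator Σ(x_t−x̄)² = 448.1289
r_1 = -32.4001 / 448.1289 = -0.072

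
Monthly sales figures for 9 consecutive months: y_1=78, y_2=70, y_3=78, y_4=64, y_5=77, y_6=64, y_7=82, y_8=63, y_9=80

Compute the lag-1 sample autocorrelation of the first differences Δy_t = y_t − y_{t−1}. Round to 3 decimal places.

-0.871

First differences Δy: -8, 8, -14, 13, -13, 18, -19, 17
Mean of differences = 0.2500
Numerator Σ(Δy_t−Δȳ)(Δy_{t+1}−Δȳ) = -1424.3125
Denominator Σ(Δy_t−Δȳ)² = 1635.5000
r_1(Δy) = -1424.3125 / 1635.5000 = -0.871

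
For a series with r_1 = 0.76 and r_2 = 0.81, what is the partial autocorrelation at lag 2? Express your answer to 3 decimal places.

φ_{22} = (r_2 − r_1²) / (1 − r_1²)
r_1² = (0.76)² = 0.5776
Numerator = 0.81 − 0.5776 = 0.2324; denominator = 1 − 0.5776 = 0.4224
φ_{22} = 0.2324 / 0.4224 = 0.550

0.550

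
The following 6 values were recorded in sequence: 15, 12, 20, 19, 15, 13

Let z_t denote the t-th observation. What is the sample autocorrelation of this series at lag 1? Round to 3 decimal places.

Mean z̄ = (15 + 12 + 20 + 19 + 15 + 13)/6 = 15.6667
Deviations from mean: -0.6667, -3.6667, 4.3333, 3.3333, -0.6667, -2.6667
Σ(z_t−z̄)(z_{t+1}−z̄) = (2.4444) + (-15.8889) + (14.4444) + (-2.2222) + (1.7778) = 0.5556
Denominator Σ(z_t−z̄)² = 51.3333
r_1 = 0.5556 / 51.3333 = 0.011

0.011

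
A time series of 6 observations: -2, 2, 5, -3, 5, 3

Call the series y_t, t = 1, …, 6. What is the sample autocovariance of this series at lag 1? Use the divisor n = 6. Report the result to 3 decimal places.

Mean ȳ = (-2 + 2 + 5 − 3 + 5 + 3)/6 = 1.6667
Σ_{t=1}^{5}(y_t−ȳ)(y_{t+1}−ȳ) = -26.7778
γ_1 = -26.7778 / 6 = -4.463

-4.463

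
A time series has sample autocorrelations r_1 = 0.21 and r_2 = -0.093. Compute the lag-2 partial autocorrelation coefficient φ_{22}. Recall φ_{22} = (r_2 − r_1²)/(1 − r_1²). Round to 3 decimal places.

-0.143

φ_{22} = (r_2 − r_1²) / (1 − r_1²)
r_1² = (0.21)² = 0.0441
Numerator = -0.093 − 0.0441 = -0.1371; denominator = 1 − 0.0441 = 0.9559
φ_{22} = -0.1371 / 0.9559 = -0.143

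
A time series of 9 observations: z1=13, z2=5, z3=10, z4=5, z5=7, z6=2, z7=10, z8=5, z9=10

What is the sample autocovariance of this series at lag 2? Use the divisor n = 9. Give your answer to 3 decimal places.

5.672

Mean z̄ = (13 + 5 + 10 + 5 + 7 + 2 + 10 + 5 + 10)/9 = 7.4444
Σ_{t=1}^{7}(z_t−z̄)(z_{t+2}−z̄) = 51.0494
γ_2 = 51.0494 / 9 = 5.672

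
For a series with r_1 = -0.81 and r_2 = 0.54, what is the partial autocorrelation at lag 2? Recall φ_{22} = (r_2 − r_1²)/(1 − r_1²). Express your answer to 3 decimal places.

φ_{22} = (r_2 − r_1²) / (1 − r_1²)
r_1² = (-0.81)² = 0.6561
Numerator = 0.54 − 0.6561 = -0.1161; denominator = 1 − 0.6561 = 0.3439
φ_{22} = -0.1161 / 0.3439 = -0.338

-0.338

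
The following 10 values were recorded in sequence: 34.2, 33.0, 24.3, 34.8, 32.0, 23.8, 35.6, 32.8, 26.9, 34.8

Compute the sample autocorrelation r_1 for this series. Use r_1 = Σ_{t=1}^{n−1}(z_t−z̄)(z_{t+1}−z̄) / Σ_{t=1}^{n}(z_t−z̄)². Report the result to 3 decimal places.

Mean z̄ = (34.2 + 33.0 + 24.3 + 34.8 + 32.0 + 23.8 + 35.6 + 32.8 + 26.9 + 34.8)/10 = 31.2200
Numerator Σ_{t=1}^{9}(z_t−z̄)(z_{t+1}−z̄) = -82.6524
Denominator Σ(z_t−z̄)² = 181.5760
r_1 = -82.6524 / 181.5760 = -0.455

-0.455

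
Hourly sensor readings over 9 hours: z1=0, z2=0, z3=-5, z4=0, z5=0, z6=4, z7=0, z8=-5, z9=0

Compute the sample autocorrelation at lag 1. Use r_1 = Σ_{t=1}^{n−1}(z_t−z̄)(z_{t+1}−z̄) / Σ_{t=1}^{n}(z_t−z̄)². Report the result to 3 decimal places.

Mean z̄ = (0 + 0 − 5 + 0 + 0 + 4 + 0 − 5 + 0)/9 = -0.6667
Numerator Σ_{t=1}^{8}(z_t−z̄)(z_{t+1}−z̄) = -4.4444
Denominator Σ(z_t−z̄)² = 62.0000
r_1 = -4.4444 / 62.0000 = -0.072

-0.072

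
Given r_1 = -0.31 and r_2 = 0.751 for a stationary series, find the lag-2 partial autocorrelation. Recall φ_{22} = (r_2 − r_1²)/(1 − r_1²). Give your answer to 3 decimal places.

φ_{22} = (r_2 − r_1²) / (1 − r_1²)
r_1² = (-0.31)² = 0.0961
Numerator = 0.751 − 0.0961 = 0.6549; denominator = 1 − 0.0961 = 0.9039
φ_{22} = 0.6549 / 0.9039 = 0.725

0.725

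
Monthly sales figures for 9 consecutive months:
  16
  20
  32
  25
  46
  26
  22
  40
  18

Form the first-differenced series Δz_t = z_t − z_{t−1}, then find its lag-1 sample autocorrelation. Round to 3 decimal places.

-0.532

First differences Δz: 4, 12, -7, 21, -20, -4, 18, -22
Mean of differences = 0.2500
Numerator Σ(Δz_t−Δz̄)(Δz_{t+1}−Δz̄) = -996.0625
Denominator Σ(Δz_t−Δz̄)² = 1873.5000
r_1(Δz) = -996.0625 / 1873.5000 = -0.532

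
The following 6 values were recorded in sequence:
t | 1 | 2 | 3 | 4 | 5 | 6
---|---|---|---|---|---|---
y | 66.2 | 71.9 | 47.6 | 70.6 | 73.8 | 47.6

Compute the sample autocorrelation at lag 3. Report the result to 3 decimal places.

Mean ȳ = (66.2 + 71.9 + 47.6 + 70.6 + 73.8 + 47.6)/6 = 62.9500
Σ(y_t−ȳ)(y_{t+3}−ȳ) = (24.8625) + (97.1075) + (235.6225) = 357.5925
Denominator Σ(y_t−ȳ)² = 738.1550
r_3 = 357.5925 / 738.1550 = 0.484

0.484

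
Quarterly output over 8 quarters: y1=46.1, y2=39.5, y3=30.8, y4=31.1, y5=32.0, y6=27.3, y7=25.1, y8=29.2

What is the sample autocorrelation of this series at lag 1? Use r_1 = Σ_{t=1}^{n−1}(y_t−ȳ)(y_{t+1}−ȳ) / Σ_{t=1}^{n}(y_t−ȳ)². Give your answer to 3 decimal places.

Mean ȳ = (46.1 + 39.5 + 30.8 + 31.1 + 32.0 + 27.3 + 25.1 + 29.2)/8 = 32.6375
Σ(y_t−ȳ)(y_{t+1}−ȳ) = (92.3864) + (-12.6098) + (2.8252) + (0.9802) + (3.4027) + (40.2314) + (25.9102) = 153.1261
Denominator Σ(y_t−ȳ)² = 331.5988
r_1 = 153.1261 / 331.5988 = 0.462

0.462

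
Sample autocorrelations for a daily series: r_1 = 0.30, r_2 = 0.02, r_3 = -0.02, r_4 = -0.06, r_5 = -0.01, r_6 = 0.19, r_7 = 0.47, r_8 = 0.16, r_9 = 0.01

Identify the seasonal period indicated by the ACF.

The largest autocorrelation is r_7 = 0.47; the remaining lags stay at or below 0.30. The elevated value at lag 1 (0.30), dropping to 0.02 at lag 2, reflects decaying short-term dependence rather than seasonality.
The dominant spike at lag 7 indicates a seasonal period of 7.

7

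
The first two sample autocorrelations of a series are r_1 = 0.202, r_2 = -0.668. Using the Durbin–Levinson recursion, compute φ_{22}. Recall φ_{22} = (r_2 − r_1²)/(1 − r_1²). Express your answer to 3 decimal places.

φ_{22} = (r_2 − r_1²) / (1 − r_1²)
r_1² = (0.202)² = 0.040804
Numerator = -0.668 − 0.0408 = -0.7088; denominator = 1 − 0.0408 = 0.9592
φ_{22} = -0.7088 / 0.9592 = -0.739

-0.739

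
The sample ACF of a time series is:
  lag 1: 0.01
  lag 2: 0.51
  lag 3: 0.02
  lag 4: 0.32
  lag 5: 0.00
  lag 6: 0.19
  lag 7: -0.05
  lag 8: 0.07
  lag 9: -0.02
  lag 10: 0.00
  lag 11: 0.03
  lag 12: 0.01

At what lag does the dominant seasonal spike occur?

The largest autocorrelation is r_2 = 0.51, with weaker echoes at lags 4 (0.32) and 6 (0.19); the remaining lags stay at or below 0.07.
The dominant spike at lag 2 indicates a seasonal period of 2.

2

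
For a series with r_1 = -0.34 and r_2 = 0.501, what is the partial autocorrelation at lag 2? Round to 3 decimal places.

φ_{22} = (r_2 − r_1²) / (1 − r_1²)
r_1² = (-0.34)² = 0.1156
Numerator = 0.501 − 0.1156 = 0.3854; denominator = 1 − 0.1156 = 0.8844
φ_{22} = 0.3854 / 0.8844 = 0.436

0.436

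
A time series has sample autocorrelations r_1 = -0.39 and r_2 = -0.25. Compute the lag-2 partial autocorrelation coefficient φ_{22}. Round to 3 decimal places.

-0.474

φ_{22} = (r_2 − r_1²) / (1 − r_1²)
r_1² = (-0.39)² = 0.1521
Numerator = -0.25 − 0.1521 = -0.4021; denominator = 1 − 0.1521 = 0.8479
φ_{22} = -0.4021 / 0.8479 = -0.474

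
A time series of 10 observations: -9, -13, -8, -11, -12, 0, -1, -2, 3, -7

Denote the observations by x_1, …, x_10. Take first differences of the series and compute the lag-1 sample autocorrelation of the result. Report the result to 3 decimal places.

First differences Δx: -4, 5, -3, -1, 12, -1, -1, 5, -10
Mean of differences = 0.2222
Numerator Σ(Δx_t−Δx̄)(Δx_{t+1}−Δx̄) = -113.6049
Denominator Σ(Δx_t−Δx̄)² = 321.5556
r_1(Δx) = -113.6049 / 321.5556 = -0.353

-0.353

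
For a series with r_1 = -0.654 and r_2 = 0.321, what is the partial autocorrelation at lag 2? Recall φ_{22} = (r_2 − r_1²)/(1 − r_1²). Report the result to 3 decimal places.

φ_{22} = (r_2 − r_1²) / (1 − r_1²)
r_1² = (-0.654)² = 0.427716
Numerator = 0.321 − 0.4277 = -0.1067; denominator = 1 − 0.4277 = 0.5723
φ_{22} = -0.1067 / 0.5723 = -0.186

-0.186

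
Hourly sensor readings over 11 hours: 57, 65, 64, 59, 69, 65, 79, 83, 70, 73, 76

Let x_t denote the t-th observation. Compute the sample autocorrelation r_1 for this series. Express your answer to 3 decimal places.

0.397

Mean x̄ = (57 + 65 + 64 + 59 + 69 + 65 + 79 + 83 + 70 + 73 + 76)/11 = 69.0909
Numerator Σ_{t=1}^{10}(x_t−x̄)(x_{t+1}−x̄) = 263.4463
Denominator Σ(x_t−x̄)² = 662.9091
r_1 = 263.4463 / 662.9091 = 0.397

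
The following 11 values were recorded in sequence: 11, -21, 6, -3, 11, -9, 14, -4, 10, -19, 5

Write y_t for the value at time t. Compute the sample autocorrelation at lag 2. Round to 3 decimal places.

0.448

Mean ȳ = (11 − 21 + 6 − 3 + 11 − 9 + 14 − 4 + 10 − 19 + 5)/11 = 0.0909
Numerator Σ_{t=1}^{9}(y_t−ȳ)(y_{t+2}−ȳ) = 675.7107
Denominator Σ(y_t−ȳ)² = 1506.9091
r_2 = 675.7107 / 1506.9091 = 0.448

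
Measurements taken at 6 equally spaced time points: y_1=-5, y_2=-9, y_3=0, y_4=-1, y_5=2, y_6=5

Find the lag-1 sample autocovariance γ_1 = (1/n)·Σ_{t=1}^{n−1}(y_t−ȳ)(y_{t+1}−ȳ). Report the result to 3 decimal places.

6.759

Mean ȳ = (-5 − 9 + 0 − 1 + 2 + 5)/6 = -1.3333
Σ_{t=1}^{5}(y_t−ȳ)(y_{t+1}−ȳ) = 40.5556
γ_1 = 40.5556 / 6 = 6.759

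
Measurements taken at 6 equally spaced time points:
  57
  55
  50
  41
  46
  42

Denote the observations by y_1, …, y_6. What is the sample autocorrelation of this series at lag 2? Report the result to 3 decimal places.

Mean ȳ = (57 + 55 + 50 + 41 + 46 + 42)/6 = 48.5000
Deviations from mean: 8.5000, 6.5000, 1.5000, -7.5000, -2.5000, -6.5000
Numerator Σ_{t=1}^{4}(y_t−ȳ)(y_{t+2}−ȳ) = 9.0000
Denominator Σ(y_t−ȳ)² = 221.5000
r_2 = 9.0000 / 221.5000 = 0.041

0.041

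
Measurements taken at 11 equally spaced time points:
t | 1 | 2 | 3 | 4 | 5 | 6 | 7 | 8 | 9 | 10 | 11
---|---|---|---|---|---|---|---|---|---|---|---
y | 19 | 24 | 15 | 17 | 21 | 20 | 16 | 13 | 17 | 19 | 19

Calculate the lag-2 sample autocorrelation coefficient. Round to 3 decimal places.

Mean ȳ = (19 + 24 + 15 + 17 + 21 + 20 + 16 + 13 + 17 + 19 + 19)/11 = 18.1818
Numerator Σ_{t=1}^{9}(y_t−ȳ)(y_{t+2}−ȳ) = -38.7934
Denominator Σ(y_t−ȳ)² = 91.6364
r_2 = -38.7934 / 91.6364 = -0.423

-0.423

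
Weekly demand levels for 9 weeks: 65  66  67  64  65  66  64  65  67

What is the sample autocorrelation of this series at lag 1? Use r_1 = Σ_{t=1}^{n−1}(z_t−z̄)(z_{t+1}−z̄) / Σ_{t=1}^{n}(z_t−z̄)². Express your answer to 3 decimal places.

-0.204

Mean z̄ = (65 + 66 + 67 + 64 + 65 + 66 + 64 + 65 + 67)/9 = 65.4444
Numerator Σ_{t=1}^{8}(z_t−z̄)(z_{t+1}−z̄) = -2.0864
Denominator Σ(z_t−z̄)² = 10.2222
r_1 = -2.0864 / 10.2222 = -0.204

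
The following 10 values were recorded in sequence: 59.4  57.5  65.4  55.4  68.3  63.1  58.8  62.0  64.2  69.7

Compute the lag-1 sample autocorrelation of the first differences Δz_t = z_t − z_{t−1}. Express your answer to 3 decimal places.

-0.659

First differences Δz: -1.9, 7.9, -10.0, 12.9, -5.2, -4.3, 3.2, 2.2, 5.5
Mean of differences = 1.1444
Numerator Σ(Δz_t−Δz̄)(Δz_{t+1}−Δz̄) = -271.3275
Denominator Σ(Δz_t−Δz̄)² = 411.5022
r_1(Δz) = -271.3275 / 411.5022 = -0.659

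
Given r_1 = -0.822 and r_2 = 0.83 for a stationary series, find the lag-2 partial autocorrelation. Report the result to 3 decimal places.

φ_{22} = (r_2 − r_1²) / (1 − r_1²)
r_1² = (-0.822)² = 0.675684
Numerator = 0.83 − 0.6757 = 0.1543; denominator = 1 − 0.6757 = 0.3243
φ_{22} = 0.1543 / 0.3243 = 0.476

0.476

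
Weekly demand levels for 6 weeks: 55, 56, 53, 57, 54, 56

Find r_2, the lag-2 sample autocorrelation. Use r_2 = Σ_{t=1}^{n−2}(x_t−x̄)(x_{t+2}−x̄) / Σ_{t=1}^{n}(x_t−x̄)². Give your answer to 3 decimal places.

Mean x̄ = (55 + 56 + 53 + 57 + 54 + 56)/6 = 55.1667
Deviations from mean: -0.1667, 0.8333, -2.1667, 1.8333, -1.1667, 0.8333
Numerator Σ_{t=1}^{4}(x_t−x̄)(x_{t+2}−x̄) = 5.9444
Denominator Σ(x_t−x̄)² = 10.8333
r_2 = 5.9444 / 10.8333 = 0.549

0.549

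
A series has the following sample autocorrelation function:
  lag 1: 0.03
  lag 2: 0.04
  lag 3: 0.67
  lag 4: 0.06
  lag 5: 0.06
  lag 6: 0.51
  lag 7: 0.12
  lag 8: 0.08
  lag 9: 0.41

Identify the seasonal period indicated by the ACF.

3

The largest autocorrelation is r_3 = 0.67, with weaker echoes at lags 6 (0.51) and 9 (0.41); the remaining lags stay at or below 0.12.
The dominant spike at lag 3 indicates a seasonal period of 3.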